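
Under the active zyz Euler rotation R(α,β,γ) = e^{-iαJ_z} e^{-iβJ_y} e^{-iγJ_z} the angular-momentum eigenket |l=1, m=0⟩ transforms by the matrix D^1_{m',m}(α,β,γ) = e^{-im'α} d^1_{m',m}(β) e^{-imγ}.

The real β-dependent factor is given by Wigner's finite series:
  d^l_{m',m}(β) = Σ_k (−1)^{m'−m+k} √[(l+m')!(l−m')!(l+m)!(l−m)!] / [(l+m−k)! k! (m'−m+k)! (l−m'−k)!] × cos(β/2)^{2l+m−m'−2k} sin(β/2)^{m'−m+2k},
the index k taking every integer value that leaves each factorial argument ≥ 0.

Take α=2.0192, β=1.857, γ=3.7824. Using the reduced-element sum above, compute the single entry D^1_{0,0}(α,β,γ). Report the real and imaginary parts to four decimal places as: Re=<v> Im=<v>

Re=-0.2823 Im=0.0000

First d^1_{0,0}(β=1.857), then the phase factors e^{-i(0)α} and e^{-i(0)γ}:
Half-angle: c=0.599036, s=0.800722. N=√(1·1·1·1)=1.000000
The bounds max(0,m−m')=0 and min(l+m,l−m')=1 give 2 terms
  k=0: (−1)^0·1.0000/(1)·0.5990^2·0.8007^0 = +0.358844
  k=1: (−1)^1·1.0000/(1)·0.5990^0·0.8007^2 = -0.641156
d^1_{0,0}(1.857) = +0.358844 -0.641156 = -0.282312
Attach z-rotation phases: D = e^{-i(0)(2.0192)}·(-0.282312)·e^{-i(0)(3.7824)} = -0.282312+0.000000i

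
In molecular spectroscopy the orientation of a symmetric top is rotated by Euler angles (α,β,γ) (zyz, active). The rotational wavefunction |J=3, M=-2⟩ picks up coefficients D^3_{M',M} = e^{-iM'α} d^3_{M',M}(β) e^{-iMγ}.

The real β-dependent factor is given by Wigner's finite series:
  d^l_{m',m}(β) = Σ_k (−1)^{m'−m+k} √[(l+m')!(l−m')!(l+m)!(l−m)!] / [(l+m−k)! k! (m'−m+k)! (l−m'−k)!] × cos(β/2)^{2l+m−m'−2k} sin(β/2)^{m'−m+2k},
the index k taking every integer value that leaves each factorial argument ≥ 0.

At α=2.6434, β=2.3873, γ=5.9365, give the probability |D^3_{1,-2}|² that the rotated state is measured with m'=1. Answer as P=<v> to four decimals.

P=0.3081

Split into d^3_{1,-2}(β=2.3873) × two z-phases.
Half-angle: c=0.368269, s=0.929719. N=√(24·2·1·120)=75.894664
k∈{0,1} keeps every argument non-negative
  k=0: (−1)^3·75.8947/(12)·0.3683^3·0.9297^3 = -0.253852
  k=1: (−1)^4·75.8947/(24)·0.3683^1·0.9297^5 = +0.808955
d^3_{1,-2}(2.3873) = -0.253852 +0.808955 = +0.555103
|D^3_{1,-2}|² = |d^3_{1,-2}(β)|² = (+0.555103)² = 0.308139 (the z-rotation phases have unit modulus)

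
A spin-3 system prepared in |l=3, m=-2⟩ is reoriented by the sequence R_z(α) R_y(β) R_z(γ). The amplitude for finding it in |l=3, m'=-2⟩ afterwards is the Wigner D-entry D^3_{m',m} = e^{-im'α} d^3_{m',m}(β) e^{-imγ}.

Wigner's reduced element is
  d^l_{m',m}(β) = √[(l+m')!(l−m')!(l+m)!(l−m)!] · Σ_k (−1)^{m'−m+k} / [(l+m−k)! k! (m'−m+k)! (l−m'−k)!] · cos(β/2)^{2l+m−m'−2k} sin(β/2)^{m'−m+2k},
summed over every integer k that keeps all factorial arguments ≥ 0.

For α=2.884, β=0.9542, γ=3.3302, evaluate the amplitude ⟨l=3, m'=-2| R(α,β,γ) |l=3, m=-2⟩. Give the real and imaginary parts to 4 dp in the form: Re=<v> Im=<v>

Re=-0.1636 Im=0.0227

Split into d^3_{-2,-2}(β=0.9542) × two z-phases.
c=cos(0.9542/2)=0.888330, s=sin(0.9542/2)=0.459205; N=√[1·120·1·120]=120.000000
Admissible k: 0..1 (factorial args all ≥0)
  k=0: (−1)^0·120.0000/(120)·0.8883^6·0.4592^0 = +0.491413
  k=1: (−1)^1·120.0000/(24)·0.8883^4·0.4592^2 = -0.656570
d^3_{-2,-2}(0.9542) = +0.491413 -0.656570 = -0.165157
D = (+0.870201-0.492696i)·(-0.165157)·(+0.929694+0.368332i) = -0.163587+0.022715i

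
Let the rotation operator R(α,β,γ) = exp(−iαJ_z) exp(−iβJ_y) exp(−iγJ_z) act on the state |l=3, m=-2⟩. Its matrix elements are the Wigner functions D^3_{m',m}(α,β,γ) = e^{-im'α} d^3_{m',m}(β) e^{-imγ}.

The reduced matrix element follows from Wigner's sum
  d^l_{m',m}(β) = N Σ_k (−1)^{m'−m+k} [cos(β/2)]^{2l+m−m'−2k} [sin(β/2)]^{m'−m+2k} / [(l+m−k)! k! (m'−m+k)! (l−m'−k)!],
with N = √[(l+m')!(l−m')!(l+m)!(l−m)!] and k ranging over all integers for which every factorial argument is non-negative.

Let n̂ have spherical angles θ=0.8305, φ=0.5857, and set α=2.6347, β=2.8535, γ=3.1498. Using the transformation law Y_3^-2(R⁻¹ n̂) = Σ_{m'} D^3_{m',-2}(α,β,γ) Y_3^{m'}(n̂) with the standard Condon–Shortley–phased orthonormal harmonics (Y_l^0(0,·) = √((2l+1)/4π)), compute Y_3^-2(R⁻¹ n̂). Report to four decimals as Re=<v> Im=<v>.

Re=0.3148 Im=-0.1284

Need the full column D^3_{m',-2} for m'=−3..3 at α=2.6347, β=2.8535, γ=3.1498.
cos(β/2)=0.143549, sin(β/2)=0.989643
d^3_{-3,-2}: single k=1 term ⇒ +0.000148;  D = -0.000010+0.000147i
d^3_{-2,-2}: k∈[0..1] ⇒ +0.000009 -0.002079 = -0.002071;  D = -0.001123+0.001739i
d^3_{-1,-2}: k∈[0..1] ⇒ -0.000191 +0.018133 = +0.017942;  D = -0.015827+0.008452i
d^3_{0,-2}: k∈[0..1] ⇒ +0.002278 -0.108261 = -0.105984;  D = -0.105969-0.001740i
d^3_{1,-2}: k∈[0..1] ⇒ -0.018133 +0.430916 = +0.412783;  D = -0.357541-0.206287i
d^3_{2,-2}: k∈[0..1] ⇒ +0.098829 -0.939446 = -0.840618;  D = -0.432622-0.720747i
d^3_{3,-2}: single k=0 term ⇒ -0.333786;  D = +0.011248+0.333597i
Y_3^{m'}(θ=0.8305,φ=0.5857) and Σ D·Y over m':
  (-0.0000+0.0001i)·(-0.0311-0.1650i)  (-0.0011+0.0017i)·(+0.1461-0.3461i)  (-0.0158+0.0085i)·(+0.2535-0.1681i)  (-0.1060-0.0017i)·(-0.1825+0.0000i)  (-0.3575-0.2063i)·(-0.2535-0.1681i)  (-0.4326-0.7207i)·(+0.1461+0.3461i)  (+0.0112+0.3336i)·(+0.0311-0.1650i)
Y_3^-2(R⁻¹ n̂) = +0.314819-0.128373i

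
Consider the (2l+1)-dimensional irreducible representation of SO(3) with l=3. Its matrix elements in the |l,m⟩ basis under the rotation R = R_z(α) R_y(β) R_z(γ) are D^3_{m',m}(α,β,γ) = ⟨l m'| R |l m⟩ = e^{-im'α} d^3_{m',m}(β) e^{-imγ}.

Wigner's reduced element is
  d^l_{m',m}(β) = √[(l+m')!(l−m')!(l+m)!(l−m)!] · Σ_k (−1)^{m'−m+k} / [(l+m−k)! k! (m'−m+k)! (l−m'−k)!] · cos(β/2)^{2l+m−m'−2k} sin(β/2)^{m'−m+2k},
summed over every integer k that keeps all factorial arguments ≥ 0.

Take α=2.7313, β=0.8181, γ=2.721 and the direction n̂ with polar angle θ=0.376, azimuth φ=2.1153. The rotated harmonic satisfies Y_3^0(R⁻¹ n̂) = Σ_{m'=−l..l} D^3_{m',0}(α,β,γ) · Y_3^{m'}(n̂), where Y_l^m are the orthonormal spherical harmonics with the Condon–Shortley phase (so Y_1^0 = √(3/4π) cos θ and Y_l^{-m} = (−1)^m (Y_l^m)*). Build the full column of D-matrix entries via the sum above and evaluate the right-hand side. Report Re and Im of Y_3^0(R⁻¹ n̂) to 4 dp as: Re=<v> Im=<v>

Need the full column D^3_{m',0} for m'=−3..3 at α=2.7313, β=0.8181, γ=2.721.
cos(β/2)=0.917499, sin(β/2)=0.397738
d^3_{-3,0}: single k=3 term ⇒ +0.217332;  D = -0.072461+0.204896i
d^3_{-2,0}: k∈[2..3] ⇒ +0.614012 -0.115388 = +0.498625;  D = +0.339959-0.364766i
d^3_{-1,0}: k∈[1..3] ⇒ +0.895810 -0.505033 +0.031636 = +0.422413;  D = -0.387354+0.168491i
d^3_{0,0}: k∈[0..3] ⇒ +0.596532 -1.008925 +0.189601 -0.003959 = -0.226751;  D = -0.226751+0.000000i
d^3_{1,0}: k∈[0..2] ⇒ -0.895810 +0.505033 -0.031636 = -0.422413;  D = +0.387354+0.168491i
d^3_{2,0}: k∈[0..1] ⇒ +0.614012 -0.115388 = +0.498625;  D = +0.339959+0.364766i
d^3_{3,0}: single k=0 term ⇒ -0.217332;  D = +0.072461+0.204896i
Y_3^{m'}(θ=0.376,φ=2.1153) and Σ D·Y over m':
  (-0.0725+0.2049i)·(+0.0206-0.0013i)  (+0.3400-0.3648i)·(-0.0594+0.1136i)  (-0.3874+0.1685i)·(-0.2044-0.3376i)  (-0.2268+0.0000i)·(+0.4602+0.0000i)  (+0.3874+0.1685i)·(+0.2044-0.3376i)  (+0.3400+0.3648i)·(-0.0594-0.1136i)  (+0.0725+0.2049i)·(-0.0206-0.0013i)
Y_3^0(R⁻¹ n̂) = +0.207826-0.000000i

Re=0.2078 Im=0.0000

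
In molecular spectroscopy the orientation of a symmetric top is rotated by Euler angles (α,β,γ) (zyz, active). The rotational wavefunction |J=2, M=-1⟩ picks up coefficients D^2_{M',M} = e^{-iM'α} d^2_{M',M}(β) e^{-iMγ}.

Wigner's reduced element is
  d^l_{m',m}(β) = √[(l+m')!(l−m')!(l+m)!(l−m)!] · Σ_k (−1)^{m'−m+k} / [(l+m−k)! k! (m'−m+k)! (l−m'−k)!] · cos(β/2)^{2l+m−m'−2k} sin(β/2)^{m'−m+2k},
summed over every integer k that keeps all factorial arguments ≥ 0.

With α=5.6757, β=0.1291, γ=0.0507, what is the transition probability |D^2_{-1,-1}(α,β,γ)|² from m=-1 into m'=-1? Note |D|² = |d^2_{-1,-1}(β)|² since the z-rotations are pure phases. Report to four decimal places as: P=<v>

P=0.9590

Split into d^2_{-1,-1}(β=0.1291) × two z-phases.
With c≡cos(β/2)=0.997917 and s≡sin(β/2)=0.064505, N=[1·6·1·6]^{1/2}=6.000000
Admissible k: 0..1 (factorial args all ≥0)
  k=0: (−1)^0·6.0000/(6)·0.9979^4·0.0645^0 = +0.991695
  k=1: (−1)^1·6.0000/(2)·0.9979^2·0.0645^2 = -0.012431
d^2_{-1,-1}(0.1291) = +0.991695 -0.012431 = +0.979265
|D^2_{-1,-1}|² = |d^2_{-1,-1}(β)|² = (+0.979265)² = 0.958959 (the z-rotation phases have unit modulus)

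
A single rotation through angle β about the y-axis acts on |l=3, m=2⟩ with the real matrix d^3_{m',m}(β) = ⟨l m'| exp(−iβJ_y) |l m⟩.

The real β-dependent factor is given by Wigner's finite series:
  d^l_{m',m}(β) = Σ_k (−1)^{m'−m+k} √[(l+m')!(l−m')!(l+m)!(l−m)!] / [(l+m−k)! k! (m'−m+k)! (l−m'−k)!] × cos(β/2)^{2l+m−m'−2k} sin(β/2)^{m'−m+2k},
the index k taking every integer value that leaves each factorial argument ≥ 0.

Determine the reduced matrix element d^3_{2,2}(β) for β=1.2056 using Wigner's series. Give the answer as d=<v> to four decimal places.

d=-0.4276

d^3_{2,2}(β=1.2056) via Wigner's sum:
Half-angle: c=0.823751, s=0.566951. N=√(120·1·120·1)=120.000000
The bounds max(0,m−m')=0 and min(l+m,l−m')=1 give 2 terms
  k=0: (−1)^0·120.0000/(120)·0.8238^6·0.5670^0 = +0.312447
  k=1: (−1)^1·120.0000/(24)·0.8238^4·0.5670^2 = -0.740024
d^3_{2,2}(1.2056) = +0.312447 -0.740024 = -0.427577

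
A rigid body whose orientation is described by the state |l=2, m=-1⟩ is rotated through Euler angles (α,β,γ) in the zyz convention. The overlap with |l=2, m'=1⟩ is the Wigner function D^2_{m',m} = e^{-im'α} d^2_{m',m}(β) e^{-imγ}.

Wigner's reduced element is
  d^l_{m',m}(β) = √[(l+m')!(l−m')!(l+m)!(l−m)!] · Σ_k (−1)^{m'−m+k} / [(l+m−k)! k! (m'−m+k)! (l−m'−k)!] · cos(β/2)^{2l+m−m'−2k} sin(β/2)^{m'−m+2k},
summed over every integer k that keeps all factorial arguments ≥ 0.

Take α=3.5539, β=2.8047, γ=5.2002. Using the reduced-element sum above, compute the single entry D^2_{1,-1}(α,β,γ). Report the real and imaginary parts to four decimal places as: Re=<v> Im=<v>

First d^2_{1,-1}(β=2.8047), then the phase factors e^{-i(1)α} and e^{-i(-1)γ}:
Half-angle: c=0.167651, s=0.985846. N=√(6·1·1·6)=6.000000
k: max(0,(-1)−(1))=0 … min(2+(-1),2−(1))=1
  k=0: (−1)^2·6.0000/(2)·0.1677^2·0.9858^2 = +0.081950
  k=1: (−1)^3·6.0000/(6)·0.1677^0·0.9858^4 = -0.944576
d^2_{1,-1}(2.8047) = +0.081950 -0.944576 = -0.862626
Attach z-rotation phases: D = e^{-i(1)(3.5539)}·(-0.862626)·e^{-i(-1)(5.2002)} = +0.065070-0.860168i

Re=0.0651 Im=-0.8602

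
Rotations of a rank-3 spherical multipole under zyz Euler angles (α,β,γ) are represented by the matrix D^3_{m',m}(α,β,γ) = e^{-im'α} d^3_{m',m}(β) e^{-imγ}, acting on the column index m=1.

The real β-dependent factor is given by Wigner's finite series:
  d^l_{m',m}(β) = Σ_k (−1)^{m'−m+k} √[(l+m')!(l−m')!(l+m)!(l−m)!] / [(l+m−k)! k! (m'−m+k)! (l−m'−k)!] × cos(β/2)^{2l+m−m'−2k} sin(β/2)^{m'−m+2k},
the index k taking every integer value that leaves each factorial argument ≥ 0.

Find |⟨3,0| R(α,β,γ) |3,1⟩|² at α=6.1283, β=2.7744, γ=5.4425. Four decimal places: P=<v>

P=0.2721

Split into d^3_{0,1}(β=2.7744) × two z-phases.
c=cos(2.7744/2)=0.182567, s=sin(2.7744/2)=0.983193; N=√[6·6·24·2]=41.569219
The bounds max(0,m−m')=1 and min(l+m,l−m')=3 give 3 terms
  k=1: (−1)^0·41.5692/(12)·0.1826^5·0.9832^1 = +0.000691
  k=2: (−1)^1·41.5692/(4)·0.1826^3·0.9832^3 = -0.060103
  k=3: (−1)^2·41.5692/(12)·0.1826^1·0.9832^5 = +0.581041
d^3_{0,1}(2.7744) = +0.000691 -0.060103 +0.581041 = +0.521629
|D^3_{0,1}|² = |d^3_{0,1}(β)|² = (+0.521629)² = 0.272097 (the z-rotation phases have unit modulus)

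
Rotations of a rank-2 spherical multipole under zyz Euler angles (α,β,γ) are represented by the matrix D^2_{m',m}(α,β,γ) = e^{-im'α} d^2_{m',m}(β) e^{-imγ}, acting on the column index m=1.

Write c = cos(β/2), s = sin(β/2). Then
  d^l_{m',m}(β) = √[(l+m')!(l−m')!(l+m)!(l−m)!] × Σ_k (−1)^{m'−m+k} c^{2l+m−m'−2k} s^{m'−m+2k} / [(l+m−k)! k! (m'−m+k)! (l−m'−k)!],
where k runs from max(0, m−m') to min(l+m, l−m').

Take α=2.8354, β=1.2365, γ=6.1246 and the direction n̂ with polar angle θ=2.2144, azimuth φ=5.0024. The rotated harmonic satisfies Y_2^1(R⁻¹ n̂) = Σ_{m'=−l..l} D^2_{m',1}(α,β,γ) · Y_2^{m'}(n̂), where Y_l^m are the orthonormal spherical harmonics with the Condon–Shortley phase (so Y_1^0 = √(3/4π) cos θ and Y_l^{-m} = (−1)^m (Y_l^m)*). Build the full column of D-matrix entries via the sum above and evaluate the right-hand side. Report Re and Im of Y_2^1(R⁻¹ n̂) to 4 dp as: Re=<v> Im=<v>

Re=0.1486 Im=0.3455

Need the full column D^2_{m',1} for m'=−2..2 at α=2.8354, β=1.2365, γ=6.1246.
cos(β/2)=0.814894, sin(β/2)=0.579610
d^2_{-2,1}: single k=3 term ⇒ +0.317350;  D = +0.285230-0.139121i
d^2_{-1,1}: k∈[2..3] ⇒ +0.669261 -0.112861 = +0.556400;  D = -0.550349+0.081831i
d^2_{0,1}: k∈[1..2] ⇒ +0.768272 -0.388673 = +0.379599;  D = +0.374835+0.059947i
d^2_{1,1}: k∈[0..1] ⇒ +0.440965 -0.669261 = -0.228295;  D = +0.204078+0.102327i
d^2_{2,1}: single k=0 term ⇒ -0.627291;  D = -0.449915-0.437116i
Y_2^{m'}(θ=2.2144,φ=5.0024) and Σ D·Y over m':
  (+0.2852-0.1391i)·(-0.2068+0.1355i)  (-0.5503+0.0818i)·(-0.1060-0.3554i)  (+0.3748+0.0599i)·(+0.0253+0.0000i)  (+0.2041+0.1023i)·(+0.1060-0.3554i)  (-0.4499-0.4371i)·(-0.2068-0.1355i)
Y_2^1(R⁻¹ n̂) = +0.148622+0.345466i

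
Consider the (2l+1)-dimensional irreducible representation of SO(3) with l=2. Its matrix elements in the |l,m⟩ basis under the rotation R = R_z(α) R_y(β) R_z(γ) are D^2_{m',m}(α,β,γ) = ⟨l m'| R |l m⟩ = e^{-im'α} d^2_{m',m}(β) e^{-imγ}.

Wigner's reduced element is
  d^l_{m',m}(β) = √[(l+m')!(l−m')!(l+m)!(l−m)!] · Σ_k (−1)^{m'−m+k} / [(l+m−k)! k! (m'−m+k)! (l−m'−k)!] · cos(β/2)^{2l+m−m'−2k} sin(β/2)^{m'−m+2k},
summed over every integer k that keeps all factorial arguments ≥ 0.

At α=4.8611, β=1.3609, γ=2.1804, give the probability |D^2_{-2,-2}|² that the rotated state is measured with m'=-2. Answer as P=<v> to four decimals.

First d^2_{-2,-2}(β=1.3609), then the phase factors e^{-i(-2)α} and e^{-i(-2)γ}:
c=cos(1.3609/2)=0.777290, s=sin(1.3609/2)=0.629143; N=√[1·24·1·24]=24.000000
k∈{0} keeps every argument non-negative
  k=0: (−1)^0·24.0000/(24)·0.7773^4·0.6291^0 = +0.365033
d^2_{-2,-2}(1.3609) = +0.365033
|D^2_{-2,-2}|² = |d^2_{-2,-2}(β)|² = (+0.365033)² = 0.133249 (the z-rotation phases have unit modulus)

P=0.1332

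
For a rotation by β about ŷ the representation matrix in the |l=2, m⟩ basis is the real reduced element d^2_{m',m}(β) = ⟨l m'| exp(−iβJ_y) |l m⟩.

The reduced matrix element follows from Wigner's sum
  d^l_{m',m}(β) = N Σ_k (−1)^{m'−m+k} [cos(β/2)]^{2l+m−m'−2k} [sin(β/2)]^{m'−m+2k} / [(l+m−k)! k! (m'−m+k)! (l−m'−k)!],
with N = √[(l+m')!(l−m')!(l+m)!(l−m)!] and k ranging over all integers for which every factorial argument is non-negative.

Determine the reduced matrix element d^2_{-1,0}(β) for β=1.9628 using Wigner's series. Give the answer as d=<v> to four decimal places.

d=-0.4324

d^2_{-1,0}(β=1.9628) via Wigner's sum:
Half-angle: c=0.555859, s=0.831276. N=√(1·6·2·2)=4.898979
The bounds max(0,m−m')=1 and min(l+m,l−m')=2 give 2 terms
  k=1: (−1)^0·4.8990/(2)·0.5559^3·0.8313^1 = +0.349716
  k=2: (−1)^1·4.8990/(2)·0.5559^1·0.8313^3 = -0.782126
d^2_{-1,0}(1.9628) = +0.349716 -0.782126 = -0.432410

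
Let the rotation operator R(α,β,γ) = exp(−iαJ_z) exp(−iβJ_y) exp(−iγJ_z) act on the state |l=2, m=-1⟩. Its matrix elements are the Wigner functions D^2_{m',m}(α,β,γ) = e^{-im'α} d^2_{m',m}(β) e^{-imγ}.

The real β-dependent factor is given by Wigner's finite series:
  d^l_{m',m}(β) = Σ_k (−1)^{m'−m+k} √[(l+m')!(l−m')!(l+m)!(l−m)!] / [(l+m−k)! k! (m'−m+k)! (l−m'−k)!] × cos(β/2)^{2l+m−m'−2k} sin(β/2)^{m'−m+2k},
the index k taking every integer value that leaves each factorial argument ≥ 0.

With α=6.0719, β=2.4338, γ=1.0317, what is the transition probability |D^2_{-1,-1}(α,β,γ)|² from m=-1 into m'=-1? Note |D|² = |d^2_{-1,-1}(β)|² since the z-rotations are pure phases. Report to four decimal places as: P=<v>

D^2_{-1,-1}(6.0719,2.4338,1.0317) = e^{-i·-1·6.0719}·d^2_{-1,-1}(2.4338)·e^{-i·-1·1.0317}. Compute d first:
With c≡cos(β/2)=0.346555 and s≡sin(β/2)=0.938030, N=[1·6·1·6]^{1/2}=6.000000
The bounds max(0,m−m')=0 and min(l+m,l−m')=1 give 2 terms
  k=0: (−1)^0·6.0000/(6)·0.3466^4·0.9380^0 = +0.014424
  k=1: (−1)^1·6.0000/(2)·0.3466^2·0.9380^2 = -0.317029
d^2_{-1,-1}(2.4338) = +0.014424 -0.317029 = -0.302605
|D^2_{-1,-1}|² = |d^2_{-1,-1}(β)|² = (-0.302605)² = 0.091570 (the z-rotation phases have unit modulus)

P=0.0916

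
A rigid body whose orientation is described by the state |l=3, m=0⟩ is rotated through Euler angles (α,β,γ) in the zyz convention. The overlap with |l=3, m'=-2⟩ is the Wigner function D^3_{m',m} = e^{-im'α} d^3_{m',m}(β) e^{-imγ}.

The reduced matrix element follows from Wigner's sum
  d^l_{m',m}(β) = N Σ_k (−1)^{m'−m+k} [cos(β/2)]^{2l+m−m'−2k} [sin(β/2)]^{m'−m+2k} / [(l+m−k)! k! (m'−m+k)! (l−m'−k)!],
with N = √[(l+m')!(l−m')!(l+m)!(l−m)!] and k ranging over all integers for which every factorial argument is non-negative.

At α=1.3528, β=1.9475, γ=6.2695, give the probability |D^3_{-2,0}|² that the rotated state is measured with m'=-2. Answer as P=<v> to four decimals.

Split into d^3_{-2,0}(β=1.9475) × two z-phases.
Half-angle: c=0.562202, s=0.827000. N=√(1·120·6·6)=65.726707
k: max(0,(0)−(-2))=2 … min(3+(0),3−(-2))=3
  k=2: (−1)^0·65.7267/(12)·0.5622^4·0.8270^2 = +0.374233
  k=3: (−1)^1·65.7267/(12)·0.5622^2·0.8270^4 = -0.809781
d^3_{-2,0}(1.9475) = +0.374233 -0.809781 = -0.435548
|D^3_{-2,0}|² = |d^3_{-2,0}(β)|² = (-0.435548)² = 0.189702 (the z-rotation phases have unit modulus)

P=0.1897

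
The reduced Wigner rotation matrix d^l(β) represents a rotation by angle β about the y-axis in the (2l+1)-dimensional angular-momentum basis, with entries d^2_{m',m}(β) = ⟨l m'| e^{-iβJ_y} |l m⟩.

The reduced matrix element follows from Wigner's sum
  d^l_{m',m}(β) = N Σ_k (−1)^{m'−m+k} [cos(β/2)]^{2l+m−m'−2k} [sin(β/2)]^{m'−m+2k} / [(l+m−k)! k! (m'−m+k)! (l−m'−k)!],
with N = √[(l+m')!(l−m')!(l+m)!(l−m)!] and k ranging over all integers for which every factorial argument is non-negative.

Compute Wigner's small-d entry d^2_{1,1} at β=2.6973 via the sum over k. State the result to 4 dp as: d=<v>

d=-0.1362

d^2_{1,1}(β=2.6973) via Wigner's sum:
c=cos(2.6973/2)=0.220324, s=sin(2.6973/2)=0.975427; N=√[6·1·6·1]=6.000000
k∈{0,1} keeps every argument non-negative
  k=0: (−1)^0·6.0000/(6)·0.2203^4·0.9754^0 = +0.002356
  k=1: (−1)^1·6.0000/(2)·0.2203^2·0.9754^2 = -0.138558
d^2_{1,1}(2.6973) = +0.002356 -0.138558 = -0.136202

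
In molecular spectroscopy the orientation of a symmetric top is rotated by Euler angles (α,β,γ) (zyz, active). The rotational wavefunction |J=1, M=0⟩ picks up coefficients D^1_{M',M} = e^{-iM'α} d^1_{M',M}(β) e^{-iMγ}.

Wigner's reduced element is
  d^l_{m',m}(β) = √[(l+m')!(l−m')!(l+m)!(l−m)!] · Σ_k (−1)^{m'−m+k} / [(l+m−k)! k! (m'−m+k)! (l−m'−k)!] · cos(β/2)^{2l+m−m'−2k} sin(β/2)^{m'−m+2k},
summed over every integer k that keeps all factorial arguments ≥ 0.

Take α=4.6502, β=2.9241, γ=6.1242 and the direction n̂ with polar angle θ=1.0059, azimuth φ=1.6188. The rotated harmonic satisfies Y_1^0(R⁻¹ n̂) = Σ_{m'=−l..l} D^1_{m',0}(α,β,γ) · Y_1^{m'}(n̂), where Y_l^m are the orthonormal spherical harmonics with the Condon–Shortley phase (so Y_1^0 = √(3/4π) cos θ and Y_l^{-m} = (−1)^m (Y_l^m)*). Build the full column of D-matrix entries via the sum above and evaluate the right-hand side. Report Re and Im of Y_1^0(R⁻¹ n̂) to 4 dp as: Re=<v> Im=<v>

Re=-0.3439 Im=0.0000

Need the full column D^1_{m',0} for m'=−1..1 at α=4.6502, β=2.9241, γ=6.1242.
cos(β/2)=0.108532, sin(β/2)=0.994093
d^1_{-1,0}: single k=1 term ⇒ +0.152581;  D = -0.009483-0.152286i
d^1_{0,0}: k∈[0..1] ⇒ +0.011779 -0.988221 = -0.976442;  D = -0.976442+0.000000i
d^1_{1,0}: single k=0 term ⇒ -0.152581;  D = +0.009483-0.152286i
Y_1^{m'}(θ=1.0059,φ=1.6188) and Σ D·Y over m':
  (-0.0095-0.1523i)·(-0.0140-0.2915i)  (-0.9764+0.0000i)·(+0.2616+0.0000i)  (+0.0095-0.1523i)·(+0.0140-0.2915i)
Y_1^0(R⁻¹ n̂) = -0.343913+0.000000i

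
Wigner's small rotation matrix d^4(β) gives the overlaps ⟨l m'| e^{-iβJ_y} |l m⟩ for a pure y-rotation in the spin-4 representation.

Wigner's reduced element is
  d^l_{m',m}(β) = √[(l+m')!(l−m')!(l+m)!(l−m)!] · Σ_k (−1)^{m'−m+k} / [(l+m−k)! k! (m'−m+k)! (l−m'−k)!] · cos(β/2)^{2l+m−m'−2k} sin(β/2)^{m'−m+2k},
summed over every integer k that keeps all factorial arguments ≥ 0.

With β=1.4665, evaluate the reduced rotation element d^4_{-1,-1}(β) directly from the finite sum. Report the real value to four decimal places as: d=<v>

d=0.3008

d^4_{-1,-1}(β=1.4665) via Wigner's sum:
Half-angle: c=0.743003, s=0.669288. N=√(6·120·6·120)=720.000000
k∈{0,1,2,3} keeps every argument non-negative
  k=0: (−1)^0·720.0000/(720)·0.7430^8·0.6693^0 = +0.092881
  k=1: (−1)^1·720.0000/(48)·0.7430^6·0.6693^2 = -1.130475
  k=2: (−1)^2·720.0000/(24)·0.7430^4·0.6693^4 = +1.834576
  k=3: (−1)^3·720.0000/(72)·0.7430^2·0.6693^6 = -0.496203
d^4_{-1,-1}(1.4665) = +0.092881 -1.130475 +1.834576 -0.496203 = +0.300779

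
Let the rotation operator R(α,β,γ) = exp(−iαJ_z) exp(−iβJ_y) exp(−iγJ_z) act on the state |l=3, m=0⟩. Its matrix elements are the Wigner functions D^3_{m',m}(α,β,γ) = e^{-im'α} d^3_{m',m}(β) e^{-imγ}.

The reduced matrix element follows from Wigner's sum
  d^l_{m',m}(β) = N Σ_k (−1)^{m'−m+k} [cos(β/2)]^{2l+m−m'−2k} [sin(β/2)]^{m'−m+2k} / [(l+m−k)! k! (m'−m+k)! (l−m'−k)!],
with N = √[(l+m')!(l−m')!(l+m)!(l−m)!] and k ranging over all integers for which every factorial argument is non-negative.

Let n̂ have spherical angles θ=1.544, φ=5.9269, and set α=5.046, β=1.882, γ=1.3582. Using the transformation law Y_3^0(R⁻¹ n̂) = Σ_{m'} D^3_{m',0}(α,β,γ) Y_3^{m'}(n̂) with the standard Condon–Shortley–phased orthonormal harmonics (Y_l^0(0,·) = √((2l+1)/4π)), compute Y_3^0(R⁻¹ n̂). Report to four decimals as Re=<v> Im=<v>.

Need the full column D^3_{m',0} for m'=−3..3 at α=5.046, β=1.882, γ=1.3582.
cos(β/2)=0.588980, sin(β/2)=0.808147
d^3_{-3,0}: single k=3 term ⇒ +0.482269;  D = -0.406032+0.260233i
d^3_{-2,0}: k∈[2..3] ⇒ +0.430472 -0.810447 = -0.379975;  D = +0.298487+0.235131i
d^3_{-1,0}: k∈[1..3] ⇒ +0.198420 -1.120691 +0.703306 = -0.218965;  D = -0.071702+0.206893i
d^3_{0,0}: k∈[0..3] ⇒ +0.041745 -0.707337 +1.331700 -0.278576 = +0.387532;  D = +0.387532+0.000000i
d^3_{1,0}: k∈[0..2] ⇒ -0.198420 +1.120691 -0.703306 = +0.218965;  D = +0.071702+0.206893i
d^3_{2,0}: k∈[0..1] ⇒ +0.430472 -0.810447 = -0.379975;  D = +0.298487-0.235131i
d^3_{3,0}: single k=0 term ⇒ -0.482269;  D = +0.406032+0.260233i
Y_3^{m'}(θ=1.544,φ=5.9269) and Σ D·Y over m':
  (-0.4060+0.2602i)·(+0.2005+0.3654i)  (+0.2985+0.2351i)·(+0.0207+0.0179i)  (-0.0717+0.2069i)·(-0.3017-0.1123i)  (+0.3875+0.0000i)·(-0.0300+0.0000i)  (+0.0717+0.2069i)·(+0.3017-0.1123i)  (+0.2985-0.2351i)·(+0.0207-0.0179i)  (+0.4060+0.2602i)·(-0.2005+0.3654i)
Y_3^0(R⁻¹ n̂) = -0.270937+0.000000i

Re=-0.2709 Im=0.0000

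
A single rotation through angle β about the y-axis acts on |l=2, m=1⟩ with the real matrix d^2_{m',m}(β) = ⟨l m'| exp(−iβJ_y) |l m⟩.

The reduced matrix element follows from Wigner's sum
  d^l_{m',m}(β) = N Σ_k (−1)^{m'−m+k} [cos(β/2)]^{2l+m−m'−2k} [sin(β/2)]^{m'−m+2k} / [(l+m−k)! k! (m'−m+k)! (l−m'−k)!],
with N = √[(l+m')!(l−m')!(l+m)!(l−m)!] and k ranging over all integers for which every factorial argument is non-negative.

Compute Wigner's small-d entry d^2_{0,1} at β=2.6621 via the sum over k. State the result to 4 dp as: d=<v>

d=-0.5013

d^2_{0,1}(β=2.6621) via Wigner's sum:
c=cos(2.6621/2)=0.237456, s=sin(2.6621/2)=0.971398; N=√[2·2·6·1]=4.898979
Admissible k: 1..2 (factorial args all ≥0)
  k=1: (−1)^0·4.8990/(2)·0.2375^3·0.9714^1 = +0.031858
  k=2: (−1)^1·4.8990/(2)·0.2375^1·0.9714^3 = -0.533152
d^2_{0,1}(2.6621) = +0.031858 -0.533152 = -0.501294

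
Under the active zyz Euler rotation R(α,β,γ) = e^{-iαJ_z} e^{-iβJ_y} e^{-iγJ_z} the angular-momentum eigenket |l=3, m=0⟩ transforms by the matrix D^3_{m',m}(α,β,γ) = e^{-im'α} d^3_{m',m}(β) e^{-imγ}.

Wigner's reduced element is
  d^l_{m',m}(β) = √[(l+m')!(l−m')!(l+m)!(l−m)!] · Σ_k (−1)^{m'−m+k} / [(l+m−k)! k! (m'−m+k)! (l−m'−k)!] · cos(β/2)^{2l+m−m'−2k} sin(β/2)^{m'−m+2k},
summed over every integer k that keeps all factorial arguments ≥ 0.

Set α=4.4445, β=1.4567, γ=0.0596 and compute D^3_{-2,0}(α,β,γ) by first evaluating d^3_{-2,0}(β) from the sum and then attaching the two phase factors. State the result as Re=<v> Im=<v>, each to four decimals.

D^3_{-2,0}(4.4445,1.4567,0.0596) = e^{-i·-2·4.4445}·d^3_{-2,0}(1.4567)·e^{-i·0·0.0596}. Compute d first:
c=cos(1.4567/2)=0.746274, s=sin(1.4567/2)=0.665639; N=√[1·120·6·6]=65.726707
The bounds max(0,m−m')=2 and min(l+m,l−m')=3 give 2 terms
  k=2: (−1)^0·65.7267/(12)·0.7463^4·0.6656^2 = +0.752716
  k=3: (−1)^1·65.7267/(12)·0.7463^2·0.6656^4 = -0.598842
d^3_{-2,0}(1.4567) = +0.752716 -0.598842 = +0.153873
Attach z-rotation phases: D = e^{-i(-2)(4.4445)}·(+0.153873)·e^{-i(0)(0.0596)} = -0.132311+0.078554i

Re=-0.1323 Im=0.0786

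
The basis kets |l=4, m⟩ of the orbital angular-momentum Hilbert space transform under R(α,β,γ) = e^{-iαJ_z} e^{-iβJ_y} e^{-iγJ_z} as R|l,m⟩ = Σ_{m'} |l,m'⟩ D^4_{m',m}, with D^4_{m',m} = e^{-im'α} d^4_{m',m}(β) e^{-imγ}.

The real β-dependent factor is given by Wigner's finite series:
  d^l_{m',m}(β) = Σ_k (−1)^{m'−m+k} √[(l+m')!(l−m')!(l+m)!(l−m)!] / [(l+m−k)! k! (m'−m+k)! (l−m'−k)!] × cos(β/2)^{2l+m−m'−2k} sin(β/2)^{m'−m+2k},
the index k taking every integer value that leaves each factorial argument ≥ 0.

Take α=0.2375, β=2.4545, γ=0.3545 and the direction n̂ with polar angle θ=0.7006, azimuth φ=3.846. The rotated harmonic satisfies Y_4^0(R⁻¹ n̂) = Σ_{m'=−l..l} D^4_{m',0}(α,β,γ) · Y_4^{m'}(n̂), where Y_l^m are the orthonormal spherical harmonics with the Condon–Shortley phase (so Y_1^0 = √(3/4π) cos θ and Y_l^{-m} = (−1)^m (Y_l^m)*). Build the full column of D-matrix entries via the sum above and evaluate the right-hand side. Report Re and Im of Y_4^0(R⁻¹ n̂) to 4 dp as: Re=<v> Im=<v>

Need the full column D^4_{m',0} for m'=−4..4 at α=0.2375, β=2.4545, γ=0.3545.
cos(β/2)=0.336828, sin(β/2)=0.941566
d^4_{-4,0}: single k=4 term ⇒ +0.084642;  D = +0.049235+0.068849i
d^4_{-3,0}: k∈[3..4] ⇒ +0.042821 -0.334614 = -0.291793;  D = -0.220808-0.190753i
d^4_{-2,0}: k∈[2..4] ⇒ +0.012282 -0.255934 +0.749969 = +0.506317;  D = +0.450264+0.231558i
d^4_{-1,0}: k∈[1..4] ⇒ +0.002071 -0.097109 +0.758833 -0.988278 = -0.324484;  D = -0.315375-0.076342i
d^4_{0,0}: k∈[0..4] ⇒ +0.000166 -0.020714 +0.364200 -1.264859 +0.617741 = -0.303466;  D = -0.303466+0.000000i
d^4_{1,0}: k∈[0..3] ⇒ -0.002071 +0.097109 -0.758833 +0.988278 = +0.324484;  D = +0.315375-0.076342i
d^4_{2,0}: k∈[0..2] ⇒ +0.012282 -0.255934 +0.749969 = +0.506317;  D = +0.450264-0.231558i
d^4_{3,0}: k∈[0..1] ⇒ -0.042821 +0.334614 = +0.291793;  D = +0.220808-0.190753i
d^4_{4,0}: single k=0 term ⇒ +0.084642;  D = +0.049235-0.068849i
Y_4^{m'}(θ=0.7006,φ=3.846) and Σ D·Y over m':
  (+0.0492+0.0688i)·(-0.0725-0.0243i)  (-0.2208-0.1908i)·(+0.1323+0.2196i)  (+0.4503+0.2316i)·(+0.0693-0.4241i)  (-0.3154-0.0763i)·(-0.1938+0.1647i)  (-0.3035+0.0000i)·(-0.2728+0.0000i)  (+0.3154-0.0763i)·(+0.1938+0.1647i)  (+0.4503-0.2316i)·(+0.0693+0.4241i)  (+0.2208-0.1908i)·(-0.1323+0.2196i)  (+0.0492-0.0688i)·(-0.0725+0.0243i)
Y_4^0(R⁻¹ n̂) = +0.510502+0.000000i

Re=0.5105 Im=0.0000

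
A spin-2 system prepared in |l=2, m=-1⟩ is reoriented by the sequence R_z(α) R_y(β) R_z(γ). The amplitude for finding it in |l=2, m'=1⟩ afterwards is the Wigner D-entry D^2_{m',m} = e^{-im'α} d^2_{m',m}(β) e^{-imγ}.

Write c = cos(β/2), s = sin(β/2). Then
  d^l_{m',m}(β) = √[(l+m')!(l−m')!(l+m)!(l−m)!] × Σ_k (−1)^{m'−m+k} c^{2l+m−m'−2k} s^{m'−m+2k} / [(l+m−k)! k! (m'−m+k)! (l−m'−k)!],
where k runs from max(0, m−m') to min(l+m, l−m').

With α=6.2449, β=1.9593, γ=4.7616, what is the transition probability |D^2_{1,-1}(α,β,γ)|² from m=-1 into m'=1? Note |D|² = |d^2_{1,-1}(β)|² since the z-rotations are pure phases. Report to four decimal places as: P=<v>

First d^2_{1,-1}(β=1.9593), then the phase factors e^{-i(1)α} and e^{-i(-1)γ}:
Half-angle: c=0.557313, s=0.830302. N=√(6·1·1·6)=6.000000
Admissible k: 0..1 (factorial args all ≥0)
  k=0: (−1)^2·6.0000/(2)·0.5573^2·0.8303^2 = +0.642381
  k=1: (−1)^3·6.0000/(6)·0.5573^0·0.8303^4 = -0.475275
d^2_{1,-1}(1.9593) = +0.642381 -0.475275 = +0.167105
|D^2_{1,-1}|² = |d^2_{1,-1}(β)|² = (+0.167105)² = 0.027924 (the z-rotation phases have unit modulus)

P=0.0279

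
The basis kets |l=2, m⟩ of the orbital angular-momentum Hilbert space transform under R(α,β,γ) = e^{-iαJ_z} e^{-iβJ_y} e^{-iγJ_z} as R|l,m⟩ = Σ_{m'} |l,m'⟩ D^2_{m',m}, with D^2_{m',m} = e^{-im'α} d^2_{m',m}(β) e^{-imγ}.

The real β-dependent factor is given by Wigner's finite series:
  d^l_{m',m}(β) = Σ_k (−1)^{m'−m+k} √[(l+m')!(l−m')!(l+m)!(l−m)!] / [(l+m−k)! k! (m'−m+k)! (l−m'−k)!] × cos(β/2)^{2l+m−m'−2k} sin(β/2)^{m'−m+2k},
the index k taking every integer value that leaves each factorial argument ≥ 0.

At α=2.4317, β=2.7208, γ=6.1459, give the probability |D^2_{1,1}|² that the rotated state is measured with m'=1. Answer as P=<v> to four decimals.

P=0.0152

First d^2_{1,1}(β=2.7208), then the phase factors e^{-i(1)α} and e^{-i(1)γ}:
With c≡cos(β/2)=0.208848 and s≡sin(β/2)=0.977948, N=[6·1·6·1]^{1/2}=6.000000
k∈{0,1} keeps every argument non-negative
  k=0: (−1)^0·6.0000/(6)·0.2088^4·0.9779^0 = +0.001902
  k=1: (−1)^1·6.0000/(2)·0.2088^2·0.9779^2 = -0.125144
d^2_{1,1}(2.7208) = +0.001902 -0.125144 = -0.123242
|D^2_{1,1}|² = |d^2_{1,1}(β)|² = (-0.123242)² = 0.015189 (the z-rotation phases have unit modulus)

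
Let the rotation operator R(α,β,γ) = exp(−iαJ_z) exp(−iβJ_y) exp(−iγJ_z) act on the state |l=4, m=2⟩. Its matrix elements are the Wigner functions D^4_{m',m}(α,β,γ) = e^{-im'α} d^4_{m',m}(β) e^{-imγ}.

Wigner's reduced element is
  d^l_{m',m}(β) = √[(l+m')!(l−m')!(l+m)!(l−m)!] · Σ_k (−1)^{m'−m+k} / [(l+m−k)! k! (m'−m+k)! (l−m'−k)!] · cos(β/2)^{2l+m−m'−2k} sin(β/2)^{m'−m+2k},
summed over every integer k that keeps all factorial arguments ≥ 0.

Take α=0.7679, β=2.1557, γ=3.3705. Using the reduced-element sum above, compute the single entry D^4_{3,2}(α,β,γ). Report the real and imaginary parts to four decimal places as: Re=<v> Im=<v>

Split into d^4_{3,2}(β=2.1557) × two z-phases.
Half-angle: c=0.473223, s=0.880942. N=√(5040·1·720·2)=2693.993318
k: max(0,(2)−(3))=0 … min(4+(2),4−(3))=1
  k=0: (−1)^1·2693.9933/(720)·0.4732^7·0.8809^1 = -0.017518
  k=1: (−1)^2·2693.9933/(240)·0.4732^5·0.8809^3 = +0.182121
d^4_{3,2}(2.1557) = -0.017518 +0.182121 = +0.164603
Attach z-rotation phases: D = e^{-i(3)(0.7679)}·(+0.164603)·e^{-i(2)(3.3705)} = -0.152856-0.061067i

Re=-0.1529 Im=-0.0611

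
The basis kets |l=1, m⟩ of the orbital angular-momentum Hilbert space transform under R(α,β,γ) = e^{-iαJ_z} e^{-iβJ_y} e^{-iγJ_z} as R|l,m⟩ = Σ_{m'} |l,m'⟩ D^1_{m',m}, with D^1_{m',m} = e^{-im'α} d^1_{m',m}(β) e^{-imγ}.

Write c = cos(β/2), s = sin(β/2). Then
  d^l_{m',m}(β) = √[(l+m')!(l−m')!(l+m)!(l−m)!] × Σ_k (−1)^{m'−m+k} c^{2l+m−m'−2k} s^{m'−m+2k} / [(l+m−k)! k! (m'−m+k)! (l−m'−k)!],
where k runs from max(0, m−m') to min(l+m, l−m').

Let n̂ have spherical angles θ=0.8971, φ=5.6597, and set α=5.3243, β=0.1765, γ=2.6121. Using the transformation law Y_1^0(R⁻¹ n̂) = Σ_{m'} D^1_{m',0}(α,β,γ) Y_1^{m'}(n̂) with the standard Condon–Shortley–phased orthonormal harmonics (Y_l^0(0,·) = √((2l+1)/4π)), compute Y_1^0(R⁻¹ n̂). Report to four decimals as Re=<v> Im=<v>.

Re=0.3634 Im=0.0000

Need the full column D^1_{m',0} for m'=−1..1 at α=5.3243, β=0.1765, γ=2.6121.
cos(β/2)=0.996108, sin(β/2)=0.088135
d^1_{-1,0}: single k=1 term ⇒ +0.124157;  D = +0.071320-0.101629i
d^1_{0,0}: k∈[0..1] ⇒ +0.992232 -0.007768 = +0.984464;  D = +0.984464+0.000000i
d^1_{1,0}: single k=0 term ⇒ -0.124157;  D = -0.071320-0.101629i
Y_1^{m'}(θ=0.8971,φ=5.6597) and Σ D·Y over m':
  (+0.0713-0.1016i)·(+0.2192+0.1577i)  (+0.9845+0.0000i)·(+0.3048+0.0000i)  (-0.0713-0.1016i)·(-0.2192+0.1577i)
Y_1^0(R⁻¹ n̂) = +0.363405+0.000000i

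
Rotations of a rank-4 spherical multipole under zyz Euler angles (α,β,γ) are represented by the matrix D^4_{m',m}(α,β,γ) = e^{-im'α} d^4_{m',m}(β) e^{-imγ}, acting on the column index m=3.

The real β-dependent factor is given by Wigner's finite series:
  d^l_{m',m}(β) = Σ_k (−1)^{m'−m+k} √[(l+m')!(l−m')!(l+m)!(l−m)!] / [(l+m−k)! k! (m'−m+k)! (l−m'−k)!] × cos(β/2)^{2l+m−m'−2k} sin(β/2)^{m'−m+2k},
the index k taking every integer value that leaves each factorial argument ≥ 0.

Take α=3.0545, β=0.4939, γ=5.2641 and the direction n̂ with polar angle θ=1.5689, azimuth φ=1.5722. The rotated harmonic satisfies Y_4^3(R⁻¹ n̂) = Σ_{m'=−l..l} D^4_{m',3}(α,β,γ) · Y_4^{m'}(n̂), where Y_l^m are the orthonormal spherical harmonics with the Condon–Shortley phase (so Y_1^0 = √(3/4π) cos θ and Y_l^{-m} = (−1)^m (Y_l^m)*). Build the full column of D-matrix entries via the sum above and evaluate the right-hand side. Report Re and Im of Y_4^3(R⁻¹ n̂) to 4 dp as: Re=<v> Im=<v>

Need the full column D^4_{m',3} for m'=−4..4 at α=3.0545, β=0.4939, γ=5.2641.
cos(β/2)=0.969662, sin(β/2)=0.244448
d^4_{-4,3}: single k=7 term ⇒ +0.000143;  D = -0.000130+0.000060i
d^4_{-3,3}: k∈[6..7] ⇒ +0.001404 -0.000013 = +0.001392;  D = +0.001309-0.000471i
d^4_{-2,3}: k∈[5..6] ⇒ +0.008933 -0.000189 = +0.008743;  D = -0.008453+0.002235i
d^4_{-1,3}: k∈[4..5] ⇒ +0.041758 -0.001592 = +0.040166;  D = +0.039577-0.006852i
d^4_{0,3}: k∈[3..4] ⇒ +0.148158 -0.009416 = +0.138742;  D = -0.138249+0.011687i
d^4_{1,3}: k∈[2..3] ⇒ +0.394244 -0.041758 = +0.352486;  D = +0.352485+0.000971i
d^4_{2,3}: k∈[1..2] ⇒ +0.737215 -0.140555 = +0.596660;  D = -0.594253-0.053537i
d^4_{3,3}: k∈[0..1] ⇒ +0.781564 -0.347691 = +0.433874;  D = +0.427099+0.076370i
d^4_{4,3}: single k=0 term ⇒ -0.557282;  D = +0.537969+0.145438i
Y_4^{m'}(θ=1.5689,φ=1.5722) and Σ D·Y over m':
  (-0.0001+0.0001i)·(+0.4425-0.0025i)  (+0.0013-0.0005i)·(+0.0000+0.0024i)  (-0.0085+0.0022i)·(+0.3345-0.0009i)  (+0.0396-0.0069i)·(+0.0000+0.0027i)  (-0.1382+0.0117i)·(+0.3173+0.0000i)  (+0.3525+0.0010i)·(-0.0000+0.0027i)  (-0.5943-0.0535i)·(+0.3345+0.0009i)  (+0.4271+0.0764i)·(-0.0000+0.0024i)  (+0.5380+0.1454i)·(+0.4425+0.0025i)
Y_4^3(R⁻¹ n̂) = -0.007958+0.053792i

Re=-0.0080 Im=0.0538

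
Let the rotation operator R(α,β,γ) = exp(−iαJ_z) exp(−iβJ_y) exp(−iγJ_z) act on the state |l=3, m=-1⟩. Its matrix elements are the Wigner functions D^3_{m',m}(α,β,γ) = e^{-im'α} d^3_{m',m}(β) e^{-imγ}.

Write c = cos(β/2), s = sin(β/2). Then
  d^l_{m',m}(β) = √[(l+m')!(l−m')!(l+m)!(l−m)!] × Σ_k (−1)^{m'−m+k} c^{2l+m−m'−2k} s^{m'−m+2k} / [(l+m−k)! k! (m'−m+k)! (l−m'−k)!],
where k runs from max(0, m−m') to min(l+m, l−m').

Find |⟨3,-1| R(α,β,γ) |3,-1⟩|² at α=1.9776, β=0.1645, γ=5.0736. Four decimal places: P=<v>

P=0.8591

First d^3_{-1,-1}(β=0.1645), then the phase factors e^{-i(-1)α} and e^{-i(-1)γ}:
c=cos(0.1645/2)=0.996619, s=sin(0.1645/2)=0.082157; N=√[2·24·2·24]=48.000000
Admissible k: 0..2 (factorial args all ≥0)
  k=0: (−1)^0·48.0000/(48)·0.9966^6·0.0822^0 = +0.979887
  k=1: (−1)^1·48.0000/(6)·0.9966^4·0.0822^2 = -0.053272
  k=2: (−1)^2·48.0000/(8)·0.9966^2·0.0822^4 = +0.000272
d^3_{-1,-1}(0.1645) = +0.979887 -0.053272 +0.000272 = +0.926886
|D^3_{-1,-1}|² = |d^3_{-1,-1}(β)|² = (+0.926886)² = 0.859118 (the z-rotation phases have unit modulus)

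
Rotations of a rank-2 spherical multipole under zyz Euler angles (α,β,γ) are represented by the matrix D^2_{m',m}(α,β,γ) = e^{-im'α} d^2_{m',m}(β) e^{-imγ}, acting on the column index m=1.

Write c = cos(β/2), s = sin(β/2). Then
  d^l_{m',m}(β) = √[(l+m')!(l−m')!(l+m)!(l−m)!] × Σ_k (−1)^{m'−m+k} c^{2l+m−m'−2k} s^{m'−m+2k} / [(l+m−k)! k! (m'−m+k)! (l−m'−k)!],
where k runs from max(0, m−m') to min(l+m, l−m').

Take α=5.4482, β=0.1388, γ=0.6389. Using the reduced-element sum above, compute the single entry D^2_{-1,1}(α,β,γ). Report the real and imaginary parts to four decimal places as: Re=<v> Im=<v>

Split into d^2_{-1,1}(β=0.1388) × two z-phases.
With c≡cos(β/2)=0.997593 and s≡sin(β/2)=0.069344, N=[1·6·6·1]^{1/2}=6.000000
Admissible k: 2..3 (factorial args all ≥0)
  k=2: (−1)^0·6.0000/(2)·0.9976^2·0.0693^2 = +0.014357
  k=3: (−1)^1·6.0000/(6)·0.9976^0·0.0693^4 = -0.000023
d^2_{-1,1}(0.1388) = +0.014357 -0.000023 = +0.014333
Phases: e^{-i·(-1)·5.4482}=+0.671189-0.741287i, e^{-i·(1)·0.6389}=+0.802752-0.596313i ⇒ D=+0.001387-0.014266i

Re=0.0014 Im=-0.0143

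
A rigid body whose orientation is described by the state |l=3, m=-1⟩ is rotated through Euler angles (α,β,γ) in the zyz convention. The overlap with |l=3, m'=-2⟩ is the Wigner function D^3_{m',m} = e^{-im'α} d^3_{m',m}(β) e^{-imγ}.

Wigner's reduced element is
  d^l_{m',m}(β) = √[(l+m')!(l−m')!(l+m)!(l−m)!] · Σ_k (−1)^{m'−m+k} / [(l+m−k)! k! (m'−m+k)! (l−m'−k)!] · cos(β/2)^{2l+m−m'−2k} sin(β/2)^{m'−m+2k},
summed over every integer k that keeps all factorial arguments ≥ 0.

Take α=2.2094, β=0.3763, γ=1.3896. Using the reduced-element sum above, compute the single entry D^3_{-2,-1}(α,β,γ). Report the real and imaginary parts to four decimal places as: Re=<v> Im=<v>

D^3_{-2,-1}(2.2094,0.3763,1.3896) = e^{-i·-2·2.2094}·d^3_{-2,-1}(0.3763)·e^{-i·-1·1.3896}. Compute d first:
c=cos(0.3763/2)=0.982352, s=sin(0.3763/2)=0.187042; N=√[1·120·2·24]=75.894664
k∈{1,2} keeps every argument non-negative
  k=1: (−1)^0·75.8947/(24)·0.9824^5·0.1870^1 = +0.541096
  k=2: (−1)^1·75.8947/(12)·0.9824^3·0.1870^3 = -0.039233
d^3_{-2,-1}(0.3763) = +0.541096 -0.039233 = +0.501863
D = (-0.289389-0.957211i)·(+0.501863)·(+0.180206+0.983629i) = +0.446353-0.229426i

Re=0.4464 Im=-0.2294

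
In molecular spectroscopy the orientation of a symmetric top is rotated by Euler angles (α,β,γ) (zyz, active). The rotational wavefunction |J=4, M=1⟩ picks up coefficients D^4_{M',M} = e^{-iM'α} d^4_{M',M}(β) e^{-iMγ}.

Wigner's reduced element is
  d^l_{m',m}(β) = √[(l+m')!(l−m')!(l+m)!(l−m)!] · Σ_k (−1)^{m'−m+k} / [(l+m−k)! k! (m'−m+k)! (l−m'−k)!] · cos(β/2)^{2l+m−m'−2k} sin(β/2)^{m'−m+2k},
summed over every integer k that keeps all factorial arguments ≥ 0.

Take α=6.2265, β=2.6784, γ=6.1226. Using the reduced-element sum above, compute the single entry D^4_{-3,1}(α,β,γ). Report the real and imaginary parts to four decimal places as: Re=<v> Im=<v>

Re=-0.3225 Im=0.0031

Split into d^4_{-3,1}(β=2.6784) × two z-phases.
With c≡cos(β/2)=0.229532 and s≡sin(β/2)=0.973301, N=[1·5040·120·6]^{1/2}=1904.940944
k∈{4,5} keeps every argument non-negative
  k=4: (−1)^0·1904.9409/(144)·0.2295^4·0.9733^4 = +0.032952
  k=5: (−1)^1·1904.9409/(240)·0.2295^2·0.9733^6 = -0.355499
d^4_{-3,1}(2.6784) = +0.032952 -0.355499 = -0.322547
Phases: e^{-i·(-3)·6.2265}=+0.985575-0.169237i, e^{-i·(1)·6.1226}=+0.987134+0.159896i ⇒ D=-0.322533+0.003055i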